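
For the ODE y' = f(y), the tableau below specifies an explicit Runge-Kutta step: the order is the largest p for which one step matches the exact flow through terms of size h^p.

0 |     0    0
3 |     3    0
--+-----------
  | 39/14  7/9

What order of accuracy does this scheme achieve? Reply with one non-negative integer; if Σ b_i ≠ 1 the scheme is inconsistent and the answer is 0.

0

b = (39/14, 7/9)
c = (0, 3)
Σ b_i: 39/14·1 + 7/9·1 = 449/126 ≠ 1 ⇒ order 0.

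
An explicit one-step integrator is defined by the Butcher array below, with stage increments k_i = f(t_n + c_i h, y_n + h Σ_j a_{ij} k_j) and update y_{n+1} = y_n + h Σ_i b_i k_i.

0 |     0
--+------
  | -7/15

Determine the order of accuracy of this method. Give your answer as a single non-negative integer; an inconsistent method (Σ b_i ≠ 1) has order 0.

0

b = (-7/15)
c = (0)
Σ b_i: (-7/15)·1 = -7/15 ≠ 1 ⇒ order 0.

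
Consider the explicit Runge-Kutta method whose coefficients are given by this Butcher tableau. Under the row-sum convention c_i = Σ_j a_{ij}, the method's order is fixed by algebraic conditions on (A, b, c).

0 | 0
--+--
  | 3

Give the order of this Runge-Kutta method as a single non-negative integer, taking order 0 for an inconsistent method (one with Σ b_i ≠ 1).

0

b = (3)
c = (0)
Σ b_i: 3·1 = 3 ≠ 1 ⇒ order 0.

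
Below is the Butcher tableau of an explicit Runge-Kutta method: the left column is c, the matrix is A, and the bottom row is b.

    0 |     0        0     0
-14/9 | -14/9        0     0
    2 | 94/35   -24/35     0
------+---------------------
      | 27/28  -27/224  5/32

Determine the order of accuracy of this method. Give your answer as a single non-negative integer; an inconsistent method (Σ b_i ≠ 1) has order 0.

3

b = (27/28, -27/224, 5/32)
c = (0, -14/9, 2)
Ac = (0, 0, 16/15)
Σ b_i: 27/28·1 + (-27/224)·1 + 5/32·1 = 1 ✓
b·c: (-27/224)·(-14/9) + 5/32·2 = 1/2 ✓
b·c²: (-27/224)·196/81 + 5/32·4 = 1/3 ✓
b·Ac: 5/32·16/15 = 1/6 ✓; 3 stages ⇒ order 3.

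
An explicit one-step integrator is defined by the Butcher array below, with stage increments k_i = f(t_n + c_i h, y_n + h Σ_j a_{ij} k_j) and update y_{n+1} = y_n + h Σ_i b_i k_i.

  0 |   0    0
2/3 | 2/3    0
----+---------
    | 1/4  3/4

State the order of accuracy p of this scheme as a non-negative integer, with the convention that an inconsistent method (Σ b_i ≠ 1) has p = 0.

b = (1/4, 3/4)
c = (0, 2/3)
Σ b_i: 1/4·1 + 3/4·1 = 1 ✓
b·c: 3/4·2/3 = 1/2 ✓; 2 stages ⇒ order 2.

2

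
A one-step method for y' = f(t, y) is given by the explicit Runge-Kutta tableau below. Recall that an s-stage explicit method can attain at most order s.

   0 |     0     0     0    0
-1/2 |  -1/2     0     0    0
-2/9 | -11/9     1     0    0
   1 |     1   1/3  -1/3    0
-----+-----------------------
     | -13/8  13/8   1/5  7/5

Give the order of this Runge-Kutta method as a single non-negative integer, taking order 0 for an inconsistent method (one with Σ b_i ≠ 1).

b = (-13/8, 13/8, 1/5, 7/5)
c = (0, -1/2, -2/9, 1)
Ac = (0, 0, -1/2, -5/54)
Σ b_i: (-13/8)·1 + 13/8·1 + 1/5·1 + 7/5·1 = 8/5 ≠ 1 ⇒ order 0.

0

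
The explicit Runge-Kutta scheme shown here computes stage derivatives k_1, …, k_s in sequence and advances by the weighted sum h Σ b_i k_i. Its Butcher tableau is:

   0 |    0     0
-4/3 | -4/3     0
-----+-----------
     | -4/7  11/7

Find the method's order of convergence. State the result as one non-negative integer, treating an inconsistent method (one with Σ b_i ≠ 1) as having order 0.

1

b = (-4/7, 11/7)
c = (0, -4/3)
Σ b_i: (-4/7)·1 + 11/7·1 = 1 ✓
b·c: 11/7·(-4/3) = -44/21 ≠ 1/2 ⇒ order 1.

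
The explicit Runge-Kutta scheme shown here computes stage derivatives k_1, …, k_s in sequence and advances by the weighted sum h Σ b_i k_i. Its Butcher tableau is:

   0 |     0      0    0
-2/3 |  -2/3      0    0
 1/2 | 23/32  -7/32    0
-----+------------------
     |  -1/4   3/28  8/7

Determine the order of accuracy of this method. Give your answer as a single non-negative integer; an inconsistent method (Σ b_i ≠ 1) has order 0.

3

b = (-1/4, 3/28, 8/7)
c = (0, -2/3, 1/2)
Ac = (0, 0, 7/48)
Σ b_i: (-1/4)·1 + 3/28·1 + 8/7·1 = 1 ✓
b·c: 3/28·(-2/3) + 8/7·1/2 = 1/2 ✓
b·c²: 3/28·4/9 + 8/7·1/4 = 1/3 ✓
b·Ac: 8/7·7/48 = 1/6 ✓; 3 stages ⇒ order 3.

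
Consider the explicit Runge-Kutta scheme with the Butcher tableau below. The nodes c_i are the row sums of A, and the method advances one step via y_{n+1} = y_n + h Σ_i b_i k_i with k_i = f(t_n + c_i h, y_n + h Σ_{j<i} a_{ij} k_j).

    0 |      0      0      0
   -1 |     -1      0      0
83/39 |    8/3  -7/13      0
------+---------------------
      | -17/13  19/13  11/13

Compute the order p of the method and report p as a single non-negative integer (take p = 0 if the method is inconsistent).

b = (-17/13, 19/13, 11/13)
c = (0, -1, 83/39)
Ac = (0, 0, 7/13)
Σ b_i: (-17/13)·1 + 19/13·1 + 11/13·1 = 1 ✓
b·c: 19/13·(-1) + 11/13·83/39 = 172/507 ≠ 1/2 ⇒ order 1.

1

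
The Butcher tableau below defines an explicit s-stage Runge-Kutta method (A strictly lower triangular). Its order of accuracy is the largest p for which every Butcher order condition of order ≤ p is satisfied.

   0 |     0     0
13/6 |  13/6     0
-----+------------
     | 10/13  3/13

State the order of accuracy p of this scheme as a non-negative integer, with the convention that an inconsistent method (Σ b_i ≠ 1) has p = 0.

2

b = (10/13, 3/13)
c = (0, 13/6)
Σ b_i: 10/13·1 + 3/13·1 = 1 ✓
b·c: 3/13·13/6 = 1/2 ✓; 2 stages ⇒ order 2.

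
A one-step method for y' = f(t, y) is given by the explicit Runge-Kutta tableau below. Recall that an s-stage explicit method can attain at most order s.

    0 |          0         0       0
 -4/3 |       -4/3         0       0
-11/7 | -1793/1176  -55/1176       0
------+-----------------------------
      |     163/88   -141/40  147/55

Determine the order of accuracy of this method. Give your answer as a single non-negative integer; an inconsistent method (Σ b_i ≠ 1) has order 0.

3

b = (163/88, -141/40, 147/55)
c = (0, -4/3, -11/7)
Ac = (0, 0, 55/882)
Σ b_i: 163/88·1 + (-141/40)·1 + 147/55·1 = 1 ✓
b·c: (-141/40)·(-4/3) + 147/55·(-11/7) = 1/2 ✓
b·c²: (-141/40)·16/9 + 147/55·121/49 = 1/3 ✓
b·Ac: 147/55·55/882 = 1/6 ✓; 3 stages ⇒ order 3.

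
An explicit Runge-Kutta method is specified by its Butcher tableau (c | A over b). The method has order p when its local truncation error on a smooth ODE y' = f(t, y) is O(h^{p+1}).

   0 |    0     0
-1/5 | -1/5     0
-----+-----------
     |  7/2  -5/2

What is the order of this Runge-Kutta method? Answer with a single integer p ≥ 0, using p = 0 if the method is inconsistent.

2

b = (7/2, -5/2)
c = (0, -1/5)
Σ b_i: 7/2·1 + (-5/2)·1 = 1 ✓
b·c: (-5/2)·(-1/5) = 1/2 ✓; 2 stages ⇒ order 2.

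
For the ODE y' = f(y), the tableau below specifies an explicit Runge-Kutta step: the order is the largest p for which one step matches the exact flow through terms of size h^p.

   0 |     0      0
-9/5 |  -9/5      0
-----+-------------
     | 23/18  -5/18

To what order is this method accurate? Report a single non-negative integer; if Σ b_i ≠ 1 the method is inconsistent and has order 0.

2

b = (23/18, -5/18)
c = (0, -9/5)
Σ b_i: 23/18·1 + (-5/18)·1 = 1 ✓
b·c: (-5/18)·(-9/5) = 1/2 ✓; 2 stages ⇒ order 2.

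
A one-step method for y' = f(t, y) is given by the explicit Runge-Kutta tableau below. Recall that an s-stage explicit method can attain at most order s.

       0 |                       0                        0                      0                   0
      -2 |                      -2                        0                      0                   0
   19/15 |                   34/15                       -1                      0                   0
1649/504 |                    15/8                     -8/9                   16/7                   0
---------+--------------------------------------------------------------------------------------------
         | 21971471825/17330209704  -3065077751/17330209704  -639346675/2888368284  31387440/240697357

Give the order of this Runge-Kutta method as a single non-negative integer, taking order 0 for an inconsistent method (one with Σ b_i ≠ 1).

3

b = (21971471825/17330209704, -3065077751/17330209704, -639346675/2888368284, 31387440/240697357)
c = (0, -2, 19/15, 1649/504)
Ac = (0, 0, 2, 1472/315)
Σ b_i: 21971471825/17330209704·1 + (-3065077751/17330209704)·1 + (-639346675/2888368284)·1 + 31387440/240697357·1 = 1 ✓
b·c: (-3065077751/17330209704)·(-2) + (-639346675/2888368284)·19/15 + 31387440/240697357·1649/504 = 1/2 ✓
b·c²: (-3065077751/17330209704)·4 + (-639346675/2888368284)·361/225 + 31387440/240697357·2719201/254016 = 1/3 ✓
b·Ac: (-639346675/2888368284)·2 + 31387440/240697357·1472/315 = 1/6 ✓
b·c³: (-3065077751/17330209704)·(-8) + (-639346675/2888368284)·6859/3375 + 31387440/240697357·4483962449/128024064 = 362411271769261/65508192681120 ≠ 1/4 ⇒ order 3.
b·(c∘Ac): (-639346675/2888368284)·38/15 + 31387440/240697357·303416/19845 = 18625601633/12997657278 ≠ 1/8
b·Ac²: (-639346675/2888368284)·(-4) + 31387440/240697357·176/1575 = 1083114901/1203486785 ≠ 1/12
b·A²c: 31387440/240697357·32/7 = 143485440/240697357 ≠ 1/24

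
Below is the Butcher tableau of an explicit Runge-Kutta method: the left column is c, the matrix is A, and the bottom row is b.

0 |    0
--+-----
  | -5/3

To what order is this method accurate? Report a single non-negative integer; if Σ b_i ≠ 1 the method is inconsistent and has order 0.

b = (-5/3)
c = (0)
Σ b_i: (-5/3)·1 = -5/3 ≠ 1 ⇒ order 0.

0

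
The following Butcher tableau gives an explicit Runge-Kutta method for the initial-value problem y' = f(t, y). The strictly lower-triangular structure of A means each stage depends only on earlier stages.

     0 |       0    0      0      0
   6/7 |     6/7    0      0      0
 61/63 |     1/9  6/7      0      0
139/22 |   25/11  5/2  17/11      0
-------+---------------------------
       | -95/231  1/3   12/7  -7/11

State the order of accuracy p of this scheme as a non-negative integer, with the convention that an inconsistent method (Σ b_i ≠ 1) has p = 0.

1

b = (-95/231, 1/3, 12/7, -7/11)
c = (0, 6/7, 61/63, 139/22)
Ac = (0, 0, 36/49, 2522/693)
Σ b_i: (-95/231)·1 + 1/3·1 + 12/7·1 + (-7/11)·1 = 1 ✓
b·c: 1/3·6/7 + 12/7·61/63 + (-7/11)·139/22 = -73819/35574 ≠ 1/2 ⇒ order 1.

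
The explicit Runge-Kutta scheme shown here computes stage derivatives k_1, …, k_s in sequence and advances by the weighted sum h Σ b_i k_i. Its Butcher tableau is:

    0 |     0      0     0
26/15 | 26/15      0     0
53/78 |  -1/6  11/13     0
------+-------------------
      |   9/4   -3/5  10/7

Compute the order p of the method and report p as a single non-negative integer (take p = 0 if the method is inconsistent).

b = (9/4, -3/5, 10/7)
c = (0, 26/15, 53/78)
Ac = (0, 0, 22/15)
Σ b_i: 9/4·1 + (-3/5)·1 + 10/7·1 = 431/140 ≠ 1 ⇒ order 0.

0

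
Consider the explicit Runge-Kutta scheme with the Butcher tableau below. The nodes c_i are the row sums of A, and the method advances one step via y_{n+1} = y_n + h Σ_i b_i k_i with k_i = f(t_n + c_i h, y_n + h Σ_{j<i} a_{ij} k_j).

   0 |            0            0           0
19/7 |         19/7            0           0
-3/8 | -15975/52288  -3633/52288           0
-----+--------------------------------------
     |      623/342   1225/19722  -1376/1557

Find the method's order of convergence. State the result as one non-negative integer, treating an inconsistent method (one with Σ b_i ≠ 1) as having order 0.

3

b = (623/342, 1225/19722, -1376/1557)
c = (0, 19/7, -3/8)
Ac = (0, 0, -519/2752)
Σ b_i: 623/342·1 + 1225/19722·1 + (-1376/1557)·1 = 1 ✓
b·c: 1225/19722·19/7 + (-1376/1557)·(-3/8) = 1/2 ✓
b·c²: 1225/19722·361/49 + (-1376/1557)·9/64 = 1/3 ✓
b·Ac: (-1376/1557)·(-519/2752) = 1/6 ✓; 3 stages ⇒ order 3.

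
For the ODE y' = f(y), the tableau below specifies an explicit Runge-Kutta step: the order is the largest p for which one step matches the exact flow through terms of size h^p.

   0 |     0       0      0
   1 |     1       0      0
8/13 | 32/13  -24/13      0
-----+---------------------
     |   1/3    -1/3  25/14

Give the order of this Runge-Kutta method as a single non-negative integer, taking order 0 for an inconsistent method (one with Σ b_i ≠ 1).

0

b = (1/3, -1/3, 25/14)
c = (0, 1, 8/13)
Ac = (0, 0, -24/13)
Σ b_i: 1/3·1 + (-1/3)·1 + 25/14·1 = 25/14 ≠ 1 ⇒ order 0.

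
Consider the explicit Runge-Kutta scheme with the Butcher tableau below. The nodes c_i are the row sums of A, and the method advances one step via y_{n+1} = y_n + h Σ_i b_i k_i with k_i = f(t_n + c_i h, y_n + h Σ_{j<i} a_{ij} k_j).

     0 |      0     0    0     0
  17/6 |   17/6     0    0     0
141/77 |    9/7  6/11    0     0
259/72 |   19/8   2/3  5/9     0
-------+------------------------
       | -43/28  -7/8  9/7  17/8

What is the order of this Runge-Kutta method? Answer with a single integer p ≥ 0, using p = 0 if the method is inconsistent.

b = (-43/28, -7/8, 9/7, 17/8)
c = (0, 17/6, 141/77, 259/72)
Ac = (0, 0, 17/11, 2014/693)
Σ b_i: (-43/28)·1 + (-7/8)·1 + 9/7·1 + 17/8·1 = 1 ✓
b·c: (-7/8)·17/6 + 9/7·141/77 + 17/8·259/72 = 2334469/310464 ≠ 1/2 ⇒ order 1.

1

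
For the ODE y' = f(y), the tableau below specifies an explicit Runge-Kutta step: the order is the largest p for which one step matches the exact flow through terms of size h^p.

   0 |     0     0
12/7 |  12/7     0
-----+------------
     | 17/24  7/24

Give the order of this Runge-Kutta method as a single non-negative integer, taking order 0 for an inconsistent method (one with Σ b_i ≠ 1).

2

b = (17/24, 7/24)
c = (0, 12/7)
Σ b_i: 17/24·1 + 7/24·1 = 1 ✓
b·c: 7/24·12/7 = 1/2 ✓; 2 stages ⇒ order 2.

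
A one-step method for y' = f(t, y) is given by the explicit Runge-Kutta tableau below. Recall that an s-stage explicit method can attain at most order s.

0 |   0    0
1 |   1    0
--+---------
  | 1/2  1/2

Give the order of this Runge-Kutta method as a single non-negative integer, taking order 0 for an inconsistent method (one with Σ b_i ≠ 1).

b = (1/2, 1/2)
c = (0, 1)
Σ b_i: 1/2·1 + 1/2·1 = 1 ✓
b·c: 1/2·1 = 1/2 ✓; 2 stages ⇒ order 2.

2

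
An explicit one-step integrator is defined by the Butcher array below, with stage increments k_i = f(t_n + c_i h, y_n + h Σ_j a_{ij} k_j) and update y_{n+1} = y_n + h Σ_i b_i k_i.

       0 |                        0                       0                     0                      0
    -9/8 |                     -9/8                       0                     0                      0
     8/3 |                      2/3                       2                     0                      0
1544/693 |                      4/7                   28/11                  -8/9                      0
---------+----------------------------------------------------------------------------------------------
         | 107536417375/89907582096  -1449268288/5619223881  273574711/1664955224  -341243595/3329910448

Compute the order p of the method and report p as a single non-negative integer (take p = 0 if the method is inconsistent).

3

b = (107536417375/89907582096, -1449268288/5619223881, 273574711/1664955224, -341243595/3329910448)
c = (0, -9/8, 8/3, 1544/693)
Ac = (0, 0, -9/4, -3109/594)
Σ b_i: 107536417375/89907582096·1 + (-1449268288/5619223881)·1 + 273574711/1664955224·1 + (-341243595/3329910448)·1 = 1 ✓
b·c: (-1449268288/5619223881)·(-9/8) + 273574711/1664955224·8/3 + (-341243595/3329910448)·1544/693 = 1/2 ✓
b·c²: (-1449268288/5619223881)·81/64 + 273574711/1664955224·64/9 + (-341243595/3329910448)·2383936/480249 = 1/3 ✓
b·Ac: 273574711/1664955224·(-9/4) + (-341243595/3329910448)·(-3109/594) = 1/6 ✓
b·c³: (-1449268288/5619223881)·(-729/512) + 273574711/1664955224·512/27 + (-341243595/3329910448)·3680797184/332812557 = 24400243761535/10384325732088 ≠ 1/4 ⇒ order 3.
b·(c∘Ac): 273574711/1664955224·(-6) + (-341243595/3329910448)·(-2400148/205821) = 2350552357/11238447762 ≠ 1/8
b·Ac²: 273574711/1664955224·81/32 + (-341243595/3329910448)·(-44185/14256) = 21983591359/29969194032 ≠ 1/12
b·A²c: (-341243595/3329910448)·2 = -341243595/1664955224 ≠ 1/24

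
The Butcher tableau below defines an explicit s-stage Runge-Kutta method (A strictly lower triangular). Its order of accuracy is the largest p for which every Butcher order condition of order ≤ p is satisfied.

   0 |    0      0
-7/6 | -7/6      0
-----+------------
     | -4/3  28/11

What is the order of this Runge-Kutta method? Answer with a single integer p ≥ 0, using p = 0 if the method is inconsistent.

b = (-4/3, 28/11)
c = (0, -7/6)
Σ b_i: (-4/3)·1 + 28/11·1 = 40/33 ≠ 1 ⇒ order 0.

0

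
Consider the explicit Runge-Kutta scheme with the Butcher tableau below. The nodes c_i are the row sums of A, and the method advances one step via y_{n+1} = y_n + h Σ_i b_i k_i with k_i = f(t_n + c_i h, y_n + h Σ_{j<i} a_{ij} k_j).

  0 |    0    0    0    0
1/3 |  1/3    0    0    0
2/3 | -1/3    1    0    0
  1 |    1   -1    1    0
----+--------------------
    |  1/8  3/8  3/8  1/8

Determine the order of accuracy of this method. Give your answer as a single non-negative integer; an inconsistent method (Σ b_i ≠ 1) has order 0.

b = (1/8, 3/8, 3/8, 1/8)
c = (0, 1/3, 2/3, 1)
Ac = (0, 0, 1/3, 1/3)
Σ b_i: 1/8·1 + 3/8·1 + 3/8·1 + 1/8·1 = 1 ✓
b·c: 3/8·1/3 + 3/8·2/3 + 1/8·1 = 1/2 ✓
b·c²: 3/8·1/9 + 3/8·4/9 + 1/8·1 = 1/3 ✓
b·Ac: 3/8·1/3 + 1/8·1/3 = 1/6 ✓
b·c³: 3/8·1/27 + 3/8·8/27 + 1/8·1 = 1/4 ✓
b·(c∘Ac): 3/8·2/9 + 1/8·1/3 = 1/8 ✓
b·Ac²: 3/8·1/9 + 1/8·1/3 = 1/12 ✓
b·A²c: 1/8·1/3 = 1/24 ✓; 4 stages ⇒ order 4.

4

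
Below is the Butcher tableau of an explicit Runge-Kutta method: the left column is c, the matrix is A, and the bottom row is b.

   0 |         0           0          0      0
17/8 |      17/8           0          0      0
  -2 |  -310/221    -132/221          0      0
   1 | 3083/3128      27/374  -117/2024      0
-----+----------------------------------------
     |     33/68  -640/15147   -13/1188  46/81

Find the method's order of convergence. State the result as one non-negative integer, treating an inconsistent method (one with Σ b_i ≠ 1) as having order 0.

b = (33/68, -640/15147, -13/1188, 46/81)
c = (0, 17/8, -2, 1)
Ac = (0, 0, -33/26, 99/368)
Σ b_i: 33/68·1 + (-640/15147)·1 + (-13/1188)·1 + 46/81·1 = 1 ✓
b·c: (-640/15147)·17/8 + (-13/1188)·(-2) + 46/81·1 = 1/2 ✓
b·c²: (-640/15147)·289/64 + (-13/1188)·4 + 46/81·1 = 1/3 ✓
b·Ac: (-13/1188)·(-33/26) + 46/81·99/368 = 1/6 ✓
b·c³: (-640/15147)·4913/512 + (-13/1188)·(-8) + 46/81·1 = 1/4 ✓
b·(c∘Ac): (-13/1188)·33/13 + 46/81·99/368 = 1/8 ✓
b·Ac²: (-13/1188)·(-561/208) + 46/81·279/2944 = 1/12 ✓
b·A²c: 46/81·27/368 = 1/24 ✓; 4 stages ⇒ order 4.

4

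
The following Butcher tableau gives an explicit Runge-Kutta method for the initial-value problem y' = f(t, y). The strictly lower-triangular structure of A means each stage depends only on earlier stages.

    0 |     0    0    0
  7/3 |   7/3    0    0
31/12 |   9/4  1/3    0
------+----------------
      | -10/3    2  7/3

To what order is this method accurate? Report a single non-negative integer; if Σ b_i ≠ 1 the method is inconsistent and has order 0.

1

b = (-10/3, 2, 7/3)
c = (0, 7/3, 31/12)
Ac = (0, 0, 7/9)
Σ b_i: (-10/3)·1 + 2·1 + 7/3·1 = 1 ✓
b·c: 2·7/3 + 7/3·31/12 = 385/36 ≠ 1/2 ⇒ order 1.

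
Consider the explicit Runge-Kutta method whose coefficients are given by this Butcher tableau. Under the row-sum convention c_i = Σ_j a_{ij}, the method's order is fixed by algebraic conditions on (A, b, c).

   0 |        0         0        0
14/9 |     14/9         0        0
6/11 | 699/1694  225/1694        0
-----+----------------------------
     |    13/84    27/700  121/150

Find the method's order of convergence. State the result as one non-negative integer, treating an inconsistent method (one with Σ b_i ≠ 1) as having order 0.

b = (13/84, 27/700, 121/150)
c = (0, 14/9, 6/11)
Ac = (0, 0, 25/121)
Σ b_i: 13/84·1 + 27/700·1 + 121/150·1 = 1 ✓
b·c: 27/700·14/9 + 121/150·6/11 = 1/2 ✓
b·c²: 27/700·196/81 + 121/150·36/121 = 1/3 ✓
b·Ac: 121/150·25/121 = 1/6 ✓; 3 stages ⇒ order 3.

3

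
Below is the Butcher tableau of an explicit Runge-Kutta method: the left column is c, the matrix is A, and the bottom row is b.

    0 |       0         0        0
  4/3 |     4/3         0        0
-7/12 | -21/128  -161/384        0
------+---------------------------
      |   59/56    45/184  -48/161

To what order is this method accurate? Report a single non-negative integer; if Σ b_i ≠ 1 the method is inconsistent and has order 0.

3

b = (59/56, 45/184, -48/161)
c = (0, 4/3, -7/12)
Ac = (0, 0, -161/288)
Σ b_i: 59/56·1 + 45/184·1 + (-48/161)·1 = 1 ✓
b·c: 45/184·4/3 + (-48/161)·(-7/12) = 1/2 ✓
b·c²: 45/184·16/9 + (-48/161)·49/144 = 1/3 ✓
b·Ac: (-48/161)·(-161/288) = 1/6 ✓; 3 stages ⇒ order 3.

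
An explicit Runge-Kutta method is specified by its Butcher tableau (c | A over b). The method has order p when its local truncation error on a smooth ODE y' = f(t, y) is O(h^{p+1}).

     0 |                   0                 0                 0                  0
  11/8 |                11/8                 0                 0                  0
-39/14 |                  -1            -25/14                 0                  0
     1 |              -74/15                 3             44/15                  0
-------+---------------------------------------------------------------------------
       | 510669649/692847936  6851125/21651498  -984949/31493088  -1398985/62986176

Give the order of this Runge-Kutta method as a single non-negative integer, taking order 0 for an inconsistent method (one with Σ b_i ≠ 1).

b = (510669649/692847936, 6851125/21651498, -984949/31493088, -1398985/62986176)
c = (0, 11/8, -39/14, 1)
Ac = (0, 0, -275/112, -1133/280)
Σ b_i: 510669649/692847936·1 + 6851125/21651498·1 + (-984949/31493088)·1 + (-1398985/62986176)·1 = 1 ✓
b·c: 6851125/21651498·11/8 + (-984949/31493088)·(-39/14) + (-1398985/62986176)·1 = 1/2 ✓
b·c²: 6851125/21651498·121/64 + (-984949/31493088)·1521/196 + (-1398985/62986176)·1 = 1/3 ✓
b·Ac: (-984949/31493088)·(-275/112) + (-1398985/62986176)·(-1133/280) = 1/6 ✓
b·c³: 6851125/21651498·1331/512 + (-984949/31493088)·(-59319/2744) + (-1398985/62986176)·1 = 1157300159/783827968 ≠ 1/4 ⇒ order 3.
b·(c∘Ac): (-984949/31493088)·10725/1568 + (-1398985/62986176)·(-1133/280) = -11364449/91616256 ≠ 1/8
b·Ac²: (-984949/31493088)·(-3025/896) + (-1398985/62986176)·445863/15680 = -84330223/160328448 ≠ 1/12
b·A²c: (-1398985/62986176)·(-605/84) = 10992025/68712192 ≠ 1/24

3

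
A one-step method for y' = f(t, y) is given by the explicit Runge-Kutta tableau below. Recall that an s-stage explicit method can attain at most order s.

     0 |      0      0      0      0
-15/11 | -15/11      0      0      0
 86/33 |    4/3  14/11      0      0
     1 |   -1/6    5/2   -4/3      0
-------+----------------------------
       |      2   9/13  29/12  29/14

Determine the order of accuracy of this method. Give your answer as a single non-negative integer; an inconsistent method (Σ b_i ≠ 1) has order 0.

b = (2, 9/13, 29/12, 29/14)
c = (0, -15/11, 86/33, 1)
Ac = (0, 0, -210/121, -1363/198)
Σ b_i: 2·1 + 9/13·1 + 29/12·1 + 29/14·1 = 7841/1092 ≠ 1 ⇒ order 0.

0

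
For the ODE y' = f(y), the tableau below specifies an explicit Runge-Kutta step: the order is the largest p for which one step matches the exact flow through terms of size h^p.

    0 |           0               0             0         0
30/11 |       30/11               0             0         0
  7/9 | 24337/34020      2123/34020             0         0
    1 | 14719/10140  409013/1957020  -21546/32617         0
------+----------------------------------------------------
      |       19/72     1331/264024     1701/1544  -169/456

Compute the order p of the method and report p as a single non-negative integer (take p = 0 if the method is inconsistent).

4

b = (19/72, 1331/264024, 1701/1544, -169/456)
c = (0, 30/11, 7/9, 1)
Ac = (0, 0, 193/1134, 19/338)
Σ b_i: 19/72·1 + 1331/264024·1 + 1701/1544·1 + (-169/456)·1 = 1 ✓
b·c: 1331/264024·30/11 + 1701/1544·7/9 + (-169/456)·1 = 1/2 ✓
b·c²: 1331/264024·900/121 + 1701/1544·49/81 + (-169/456)·1 = 1/3 ✓
b·Ac: 1701/1544·193/1134 + (-169/456)·19/338 = 1/6 ✓
b·c³: 1331/264024·27000/1331 + 1701/1544·343/729 + (-169/456)·1 = 1/4 ✓
b·(c∘Ac): 1701/1544·193/1458 + (-169/456)·19/338 = 1/8 ✓
b·Ac²: 1701/1544·965/2079 + (-169/456)·2147/1859 = 1/12 ✓
b·A²c: (-169/456)·(-19/169) = 1/24 ✓; 4 stages ⇒ order 4.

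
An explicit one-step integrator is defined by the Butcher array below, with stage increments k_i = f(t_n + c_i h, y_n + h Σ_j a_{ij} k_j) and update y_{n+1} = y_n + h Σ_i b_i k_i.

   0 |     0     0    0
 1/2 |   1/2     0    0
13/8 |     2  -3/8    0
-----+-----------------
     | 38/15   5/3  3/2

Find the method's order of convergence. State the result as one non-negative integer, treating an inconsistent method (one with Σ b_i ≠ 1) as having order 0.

0

b = (38/15, 5/3, 3/2)
c = (0, 1/2, 13/8)
Ac = (0, 0, -3/16)
Σ b_i: 38/15·1 + 5/3·1 + 3/2·1 = 57/10 ≠ 1 ⇒ order 0.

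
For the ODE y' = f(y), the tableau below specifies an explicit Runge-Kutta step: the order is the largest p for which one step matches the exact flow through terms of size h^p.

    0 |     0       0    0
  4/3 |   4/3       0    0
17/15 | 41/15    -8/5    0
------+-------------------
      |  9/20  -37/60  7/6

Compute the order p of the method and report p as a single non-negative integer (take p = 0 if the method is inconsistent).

2

b = (9/20, -37/60, 7/6)
c = (0, 4/3, 17/15)
Ac = (0, 0, -32/15)
Σ b_i: 9/20·1 + (-37/60)·1 + 7/6·1 = 1 ✓
b·c: (-37/60)·4/3 + 7/6·17/15 = 1/2 ✓
b·c²: (-37/60)·16/9 + 7/6·289/225 = 181/450 ≠ 1/3 ⇒ order 2.
b·Ac: 7/6·(-32/15) = -112/45 ≠ 1/6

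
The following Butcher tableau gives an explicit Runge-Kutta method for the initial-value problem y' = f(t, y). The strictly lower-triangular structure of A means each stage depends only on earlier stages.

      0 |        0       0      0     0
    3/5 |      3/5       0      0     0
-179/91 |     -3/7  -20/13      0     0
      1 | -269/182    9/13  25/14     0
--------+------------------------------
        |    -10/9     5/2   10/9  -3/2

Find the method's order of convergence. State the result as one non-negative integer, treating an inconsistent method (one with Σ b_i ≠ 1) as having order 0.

b = (-10/9, 5/2, 10/9, -3/2)
c = (0, 3/5, -179/91, 1)
Ac = (0, 0, -12/13, -19729/6370)
Σ b_i: (-10/9)·1 + 5/2·1 + 10/9·1 + (-3/2)·1 = 1 ✓
b·c: 5/2·3/5 + 10/9·(-179/91) + (-3/2)·1 = -1790/819 ≠ 1/2 ⇒ order 1.

1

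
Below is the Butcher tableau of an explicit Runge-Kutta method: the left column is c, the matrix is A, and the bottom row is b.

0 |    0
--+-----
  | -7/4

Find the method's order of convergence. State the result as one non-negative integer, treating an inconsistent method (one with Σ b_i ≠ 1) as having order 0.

b = (-7/4)
c = (0)
Σ b_i: (-7/4)·1 = -7/4 ≠ 1 ⇒ order 0.

0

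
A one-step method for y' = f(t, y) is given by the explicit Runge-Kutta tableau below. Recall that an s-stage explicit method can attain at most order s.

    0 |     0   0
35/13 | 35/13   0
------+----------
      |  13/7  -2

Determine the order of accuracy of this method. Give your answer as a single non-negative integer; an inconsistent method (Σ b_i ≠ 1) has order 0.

0

b = (13/7, -2)
c = (0, 35/13)
Σ b_i: 13/7·1 + (-2)·1 = -1/7 ≠ 1 ⇒ order 0.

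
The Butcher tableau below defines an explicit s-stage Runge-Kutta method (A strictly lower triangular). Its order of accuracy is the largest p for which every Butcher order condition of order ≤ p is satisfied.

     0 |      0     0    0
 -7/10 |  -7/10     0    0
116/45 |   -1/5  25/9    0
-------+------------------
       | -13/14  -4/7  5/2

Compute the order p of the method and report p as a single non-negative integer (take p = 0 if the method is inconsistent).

b = (-13/14, -4/7, 5/2)
c = (0, -7/10, 116/45)
Ac = (0, 0, -35/18)
Σ b_i: (-13/14)·1 + (-4/7)·1 + 5/2·1 = 1 ✓
b·c: (-4/7)·(-7/10) + 5/2·116/45 = 308/45 ≠ 1/2 ⇒ order 1.

1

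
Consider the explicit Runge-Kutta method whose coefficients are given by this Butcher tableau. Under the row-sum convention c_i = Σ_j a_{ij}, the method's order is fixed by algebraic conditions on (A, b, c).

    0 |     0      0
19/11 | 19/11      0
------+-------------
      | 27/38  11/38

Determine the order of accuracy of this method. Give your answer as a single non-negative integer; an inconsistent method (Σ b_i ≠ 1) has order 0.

b = (27/38, 11/38)
c = (0, 19/11)
Σ b_i: 27/38·1 + 11/38·1 = 1 ✓
b·c: 11/38·19/11 = 1/2 ✓; 2 stages ⇒ order 2.

2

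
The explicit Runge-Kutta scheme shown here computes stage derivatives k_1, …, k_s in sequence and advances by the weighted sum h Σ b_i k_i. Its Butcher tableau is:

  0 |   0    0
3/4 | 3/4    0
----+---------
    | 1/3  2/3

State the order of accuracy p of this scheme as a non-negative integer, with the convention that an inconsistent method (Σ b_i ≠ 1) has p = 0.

2

b = (1/3, 2/3)
c = (0, 3/4)
Σ b_i: 1/3·1 + 2/3·1 = 1 ✓
b·c: 2/3·3/4 = 1/2 ✓; 2 stages ⇒ order 2.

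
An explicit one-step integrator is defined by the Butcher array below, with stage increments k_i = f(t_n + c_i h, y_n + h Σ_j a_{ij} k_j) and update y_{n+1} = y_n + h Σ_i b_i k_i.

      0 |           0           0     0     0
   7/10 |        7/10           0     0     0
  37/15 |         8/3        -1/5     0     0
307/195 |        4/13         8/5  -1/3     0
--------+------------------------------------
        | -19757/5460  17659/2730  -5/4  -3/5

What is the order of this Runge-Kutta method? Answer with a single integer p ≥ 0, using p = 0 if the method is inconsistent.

b = (-19757/5460, 17659/2730, -5/4, -3/5)
c = (0, 7/10, 37/15, 307/195)
Ac = (0, 0, -7/50, 67/225)
Σ b_i: (-19757/5460)·1 + 17659/2730·1 + (-5/4)·1 + (-3/5)·1 = 1 ✓
b·c: 17659/2730·7/10 + (-5/4)·37/15 + (-3/5)·307/195 = 1/2 ✓
b·c²: 17659/2730·49/100 + (-5/4)·1369/225 + (-3/5)·94249/38025 = -9009119/1521000 ≠ 1/3 ⇒ order 2.
b·Ac: (-5/4)·(-7/50) + (-3/5)·67/225 = -11/3000 ≠ 1/6

2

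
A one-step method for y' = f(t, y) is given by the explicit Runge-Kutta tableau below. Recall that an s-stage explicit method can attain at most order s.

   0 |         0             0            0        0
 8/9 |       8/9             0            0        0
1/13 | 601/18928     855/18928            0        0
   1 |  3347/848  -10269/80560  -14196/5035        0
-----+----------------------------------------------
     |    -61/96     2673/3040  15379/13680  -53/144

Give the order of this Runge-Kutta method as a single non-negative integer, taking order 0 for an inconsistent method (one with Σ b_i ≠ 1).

b = (-61/96, 2673/3040, 15379/13680, -53/144)
c = (0, 8/9, 1/13, 1)
Ac = (0, 0, 95/2366, -35/106)
Σ b_i: (-61/96)·1 + 2673/3040·1 + 15379/13680·1 + (-53/144)·1 = 1 ✓
b·c: 2673/3040·8/9 + 15379/13680·1/13 + (-53/144)·1 = 1/2 ✓
b·c²: 2673/3040·64/81 + 15379/13680·1/169 + (-53/144)·1 = 1/3 ✓
b·Ac: 15379/13680·95/2366 + (-53/144)·(-35/106) = 1/6 ✓
b·c³: 2673/3040·512/729 + 15379/13680·1/2197 + (-53/144)·1 = 1/4 ✓
b·(c∘Ac): 15379/13680·95/30758 + (-53/144)·(-35/106) = 1/8 ✓
b·Ac²: 15379/13680·380/10647 + (-53/144)·(-56/477) = 1/12 ✓
b·A²c: (-53/144)·(-6/53) = 1/24 ✓; 4 stages ⇒ order 4.

4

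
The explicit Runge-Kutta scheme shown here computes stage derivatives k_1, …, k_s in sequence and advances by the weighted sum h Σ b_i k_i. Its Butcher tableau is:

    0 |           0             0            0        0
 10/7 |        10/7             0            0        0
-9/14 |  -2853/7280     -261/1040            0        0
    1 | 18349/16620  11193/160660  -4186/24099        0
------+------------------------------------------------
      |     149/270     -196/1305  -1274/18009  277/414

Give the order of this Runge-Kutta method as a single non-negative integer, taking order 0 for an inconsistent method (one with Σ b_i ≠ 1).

4

b = (149/270, -196/1305, -1274/18009, 277/414)
c = (0, 10/7, -9/14, 1)
Ac = (0, 0, -261/728, 117/554)
Σ b_i: 149/270·1 + (-196/1305)·1 + (-1274/18009)·1 + 277/414·1 = 1 ✓
b·c: (-196/1305)·10/7 + (-1274/18009)·(-9/14) + 277/414·1 = 1/2 ✓
b·c²: (-196/1305)·100/49 + (-1274/18009)·81/196 + 277/414·1 = 1/3 ✓
b·Ac: (-1274/18009)·(-261/728) + 277/414·117/554 = 1/6 ✓
b·c³: (-196/1305)·1000/343 + (-1274/18009)·(-729/2744) + 277/414·1 = 1/4 ✓
b·(c∘Ac): (-1274/18009)·2349/10192 + 277/414·117/554 = 1/8 ✓
b·Ac²: (-1274/18009)·(-1305/2548) + 277/414·39/554 = 1/12 ✓
b·A²c: 277/414·69/1108 = 1/24 ✓; 4 stages ⇒ order 4.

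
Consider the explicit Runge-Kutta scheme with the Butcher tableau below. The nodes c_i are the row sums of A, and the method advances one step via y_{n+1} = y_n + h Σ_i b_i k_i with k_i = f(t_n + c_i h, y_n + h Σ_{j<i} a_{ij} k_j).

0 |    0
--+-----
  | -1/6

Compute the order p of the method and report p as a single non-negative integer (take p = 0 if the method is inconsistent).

b = (-1/6)
c = (0)
Σ b_i: (-1/6)·1 = -1/6 ≠ 1 ⇒ order 0.

0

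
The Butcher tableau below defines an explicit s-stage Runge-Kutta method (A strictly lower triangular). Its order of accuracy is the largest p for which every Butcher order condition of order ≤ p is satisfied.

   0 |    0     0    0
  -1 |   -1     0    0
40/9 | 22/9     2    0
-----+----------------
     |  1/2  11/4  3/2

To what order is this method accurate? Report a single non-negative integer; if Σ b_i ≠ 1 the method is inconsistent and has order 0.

0

b = (1/2, 11/4, 3/2)
c = (0, -1, 40/9)
Ac = (0, 0, -2)
Σ b_i: 1/2·1 + 11/4·1 + 3/2·1 = 19/4 ≠ 1 ⇒ order 0.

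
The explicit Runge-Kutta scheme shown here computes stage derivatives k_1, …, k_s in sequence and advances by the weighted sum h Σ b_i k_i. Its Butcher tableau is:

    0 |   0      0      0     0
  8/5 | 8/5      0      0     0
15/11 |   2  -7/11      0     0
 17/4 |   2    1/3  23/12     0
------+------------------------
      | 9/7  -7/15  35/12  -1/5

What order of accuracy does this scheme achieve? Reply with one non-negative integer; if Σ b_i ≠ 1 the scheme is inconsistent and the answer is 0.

0

b = (9/7, -7/15, 35/12, -1/5)
c = (0, 8/5, 15/11, 17/4)
Ac = (0, 0, -56/55, 2077/660)
Σ b_i: 9/7·1 + (-7/15)·1 + 35/12·1 + (-1/5)·1 = 99/28 ≠ 1 ⇒ order 0.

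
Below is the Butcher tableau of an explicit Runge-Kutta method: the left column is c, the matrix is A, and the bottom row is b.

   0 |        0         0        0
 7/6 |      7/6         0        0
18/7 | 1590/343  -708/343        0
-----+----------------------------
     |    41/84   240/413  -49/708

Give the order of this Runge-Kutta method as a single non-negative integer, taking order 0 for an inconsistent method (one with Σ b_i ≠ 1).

b = (41/84, 240/413, -49/708)
c = (0, 7/6, 18/7)
Ac = (0, 0, -118/49)
Σ b_i: 41/84·1 + 240/413·1 + (-49/708)·1 = 1 ✓
b·c: 240/413·7/6 + (-49/708)·18/7 = 1/2 ✓
b·c²: 240/413·49/36 + (-49/708)·324/49 = 1/3 ✓
b·Ac: (-49/708)·(-118/49) = 1/6 ✓; 3 stages ⇒ order 3.

3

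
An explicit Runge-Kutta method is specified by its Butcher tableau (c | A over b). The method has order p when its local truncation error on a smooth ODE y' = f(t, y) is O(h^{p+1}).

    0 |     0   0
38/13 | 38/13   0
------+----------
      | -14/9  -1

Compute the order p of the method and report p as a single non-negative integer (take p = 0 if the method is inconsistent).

b = (-14/9, -1)
c = (0, 38/13)
Σ b_i: (-14/9)·1 + (-1)·1 = -23/9 ≠ 1 ⇒ order 0.

0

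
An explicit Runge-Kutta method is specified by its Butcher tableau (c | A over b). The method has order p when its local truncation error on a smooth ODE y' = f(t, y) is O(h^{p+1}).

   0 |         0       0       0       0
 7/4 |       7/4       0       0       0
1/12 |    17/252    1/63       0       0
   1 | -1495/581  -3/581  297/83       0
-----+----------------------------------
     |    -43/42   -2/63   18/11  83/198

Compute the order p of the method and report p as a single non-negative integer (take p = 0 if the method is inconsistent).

b = (-43/42, -2/63, 18/11, 83/198)
c = (0, 7/4, 1/12, 1)
Ac = (0, 0, 1/36, 24/83)
Σ b_i: (-43/42)·1 + (-2/63)·1 + 18/11·1 + 83/198·1 = 1 ✓
b·c: (-2/63)·7/4 + 18/11·1/12 + 83/198·1 = 1/2 ✓
b·c²: (-2/63)·49/16 + 18/11·1/144 + 83/198·1 = 1/3 ✓
b·Ac: 18/11·1/36 + 83/198·24/83 = 1/6 ✓
b·c³: (-2/63)·343/64 + 18/11·1/1728 + 83/198·1 = 1/4 ✓
b·(c∘Ac): 18/11·1/432 + 83/198·24/83 = 1/8 ✓
b·Ac²: 18/11·7/144 + 83/198·3/332 = 1/12 ✓
b·A²c: 83/198·33/332 = 1/24 ✓; 4 stages ⇒ order 4.

4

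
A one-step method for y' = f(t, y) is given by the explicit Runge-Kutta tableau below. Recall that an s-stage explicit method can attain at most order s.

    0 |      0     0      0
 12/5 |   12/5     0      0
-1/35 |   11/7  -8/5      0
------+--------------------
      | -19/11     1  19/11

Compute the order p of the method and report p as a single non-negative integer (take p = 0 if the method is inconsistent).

b = (-19/11, 1, 19/11)
c = (0, 12/5, -1/35)
Ac = (0, 0, -96/25)
Σ b_i: (-19/11)·1 + 1·1 + 19/11·1 = 1 ✓
b·c: 1·12/5 + 19/11·(-1/35) = 181/77 ≠ 1/2 ⇒ order 1.

1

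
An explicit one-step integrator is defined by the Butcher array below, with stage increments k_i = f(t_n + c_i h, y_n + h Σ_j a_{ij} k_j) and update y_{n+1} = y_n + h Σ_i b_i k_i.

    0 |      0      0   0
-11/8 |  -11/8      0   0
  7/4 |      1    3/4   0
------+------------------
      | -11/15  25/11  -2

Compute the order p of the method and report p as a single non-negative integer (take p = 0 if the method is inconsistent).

b = (-11/15, 25/11, -2)
c = (0, -11/8, 7/4)
Ac = (0, 0, -33/32)
Σ b_i: (-11/15)·1 + 25/11·1 + (-2)·1 = -76/165 ≠ 1 ⇒ order 0.

0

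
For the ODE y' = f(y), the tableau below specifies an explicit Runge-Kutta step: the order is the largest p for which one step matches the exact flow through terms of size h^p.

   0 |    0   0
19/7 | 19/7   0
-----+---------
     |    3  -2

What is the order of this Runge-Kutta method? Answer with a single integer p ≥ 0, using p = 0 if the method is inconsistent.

1

b = (3, -2)
c = (0, 19/7)
Σ b_i: 3·1 + (-2)·1 = 1 ✓
b·c: (-2)·19/7 = -38/7 ≠ 1/2 ⇒ order 1.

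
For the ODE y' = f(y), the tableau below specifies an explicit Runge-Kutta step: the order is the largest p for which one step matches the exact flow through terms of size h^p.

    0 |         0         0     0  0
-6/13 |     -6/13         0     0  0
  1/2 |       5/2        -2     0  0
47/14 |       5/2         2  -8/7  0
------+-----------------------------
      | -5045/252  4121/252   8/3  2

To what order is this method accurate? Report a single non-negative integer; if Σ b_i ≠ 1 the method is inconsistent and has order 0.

2

b = (-5045/252, 4121/252, 8/3, 2)
c = (0, -6/13, 1/2, 47/14)
Ac = (0, 0, 12/13, -136/91)
Σ b_i: (-5045/252)·1 + 4121/252·1 + 8/3·1 + 2·1 = 1 ✓
b·c: 4121/252·(-6/13) + 8/3·1/2 + 2·47/14 = 1/2 ✓
b·c²: 4121/252·36/169 + 8/3·1/4 + 2·2209/196 = 102013/3822 ≠ 1/3 ⇒ order 2.
b·Ac: 8/3·12/13 + 2·(-136/91) = -48/91 ≠ 1/6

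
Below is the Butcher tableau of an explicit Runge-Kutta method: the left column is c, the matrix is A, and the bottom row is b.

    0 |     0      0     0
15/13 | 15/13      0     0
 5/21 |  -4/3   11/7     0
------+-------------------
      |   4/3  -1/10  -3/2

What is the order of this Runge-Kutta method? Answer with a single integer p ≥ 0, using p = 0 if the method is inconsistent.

b = (4/3, -1/10, -3/2)
c = (0, 15/13, 5/21)
Ac = (0, 0, 165/91)
Σ b_i: 4/3·1 + (-1/10)·1 + (-3/2)·1 = -4/15 ≠ 1 ⇒ order 0.

0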